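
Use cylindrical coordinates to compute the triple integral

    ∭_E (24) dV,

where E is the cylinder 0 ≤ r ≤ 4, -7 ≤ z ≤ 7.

In cylindrical coordinates, x = r cos(θ), y = r sin(θ), z = z, and dV = r dr dθ dz.

The integrand becomes 24, so

    ∭_E (24) dV = ∫_{0}^{2π} ∫_{0}^{4} ∫_{-7}^{7} (24) · r dz dr dθ.

Inner (z): 336r.
Middle (r from 0 to 4): 2688.
Outer (θ): 5376π.

Therefore the triple integral equals 5376π.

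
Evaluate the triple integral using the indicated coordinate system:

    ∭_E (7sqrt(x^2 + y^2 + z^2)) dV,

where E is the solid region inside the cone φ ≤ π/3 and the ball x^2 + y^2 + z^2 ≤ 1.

In spherical coordinates, x = ρ sin(φ) cos(θ), y = ρ sin(φ) sin(θ), z = ρ cos(φ), and dV = ρ^2 sin(φ) dρ dφ dθ.

The integrand becomes 7ρ, so

    ∭_E (7sqrt(x^2 + y^2 + z^2)) dV = ∫_{0}^{2π} ∫_{0}^{π/3} ∫_{0}^{1} (7ρ) · ρ^2 sin(φ) dρ dφ dθ.

Inner (ρ): 7sin(φ)/4.
Middle (φ): 7/8.
Outer (θ): 7π/4.

Therefore the triple integral equals 7π/4.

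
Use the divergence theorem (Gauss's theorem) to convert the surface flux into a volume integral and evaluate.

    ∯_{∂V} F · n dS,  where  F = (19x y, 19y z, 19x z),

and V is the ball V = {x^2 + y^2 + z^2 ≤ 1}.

By the divergence theorem,

    ∯_{∂V} F · n dS = ∭_V (∇ · F) dV.

Compute the divergence:
    ∇ · F = ∂F_x/∂x + ∂F_y/∂y + ∂F_z/∂z = 19y + 19z + 19x = 19x + 19y + 19z.

In spherical coordinates, x = ρ sin(φ) cos(θ), y = ρ sin(φ) sin(θ), z = ρ cos(φ), dV = ρ^2 sin(φ) dρ dφ dθ, with 0 ≤ ρ ≤ 1, 0 ≤ φ ≤ π, 0 ≤ θ ≤ 2π.

The integrand, after substitution and multiplying by the volume element, becomes (19ρ (sqrt(2)sin(φ)sin(θ + π/4) + cos(φ))) · ρ^2 sin(φ), so

    ∭_V (∇·F) dV = ∫_0^{2π} ∫_0^{π} ∫_0^{1} (19ρ (sqrt(2)sin(φ)sin(θ + π/4) + cos(φ))) · ρ^2 sin(φ) dρ dφ dθ.

Inner (ρ from 0 to 1): 19(sqrt(2)sin(φ)sin(θ + π/4) + cos(φ))sin(φ)/4.
Middle (φ from 0 to π): 19sqrt(2)π sin(θ + π/4)/8.
Outer (θ from 0 to 2π): 0.

Therefore ∯_{∂V} F · n dS = 0.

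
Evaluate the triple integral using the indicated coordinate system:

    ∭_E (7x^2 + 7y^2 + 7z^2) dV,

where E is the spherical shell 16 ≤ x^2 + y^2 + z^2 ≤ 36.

In spherical coordinates, x = ρ sin(φ) cos(θ), y = ρ sin(φ) sin(θ), z = ρ cos(φ), and dV = ρ^2 sin(φ) dρ dφ dθ.

The integrand becomes 7ρ^2, so

    ∭_E (7x^2 + 7y^2 + 7z^2) dV = ∫_{0}^{2π} ∫_{0}^{π} ∫_{4}^{6} (7ρ^2) · ρ^2 sin(φ) dρ dφ dθ.

Inner (ρ): 47264sin(φ)/5.
Middle (φ): 94528/5.
Outer (θ): 189056π/5.

Therefore the triple integral equals 189056π/5.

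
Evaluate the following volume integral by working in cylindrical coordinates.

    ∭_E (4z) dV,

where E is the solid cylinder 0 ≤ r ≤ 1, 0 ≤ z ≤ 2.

In cylindrical coordinates, x = r cos(θ), y = r sin(θ), z = z, and dV = r dr dθ dz.

The integrand becomes 4z, so

    ∭_E (4z) dV = ∫_{0}^{2π} ∫_{0}^{1} ∫_{0}^{2} (4z) · r dz dr dθ.

Inner (z): 8r.
Middle (r from 0 to 1): 4.
Outer (θ): 8π.

Therefore the triple integral equals 8π.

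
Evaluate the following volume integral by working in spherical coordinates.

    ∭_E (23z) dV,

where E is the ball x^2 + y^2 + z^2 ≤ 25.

In spherical coordinates, x = ρ sin(φ) cos(θ), y = ρ sin(φ) sin(θ), z = ρ cos(φ), and dV = ρ^2 sin(φ) dρ dφ dθ.

The integrand becomes 23ρ cos(φ), so

    ∭_E (23z) dV = ∫_{0}^{2π} ∫_{0}^{π} ∫_{0}^{5} (23ρ cos(φ)) · ρ^2 sin(φ) dρ dφ dθ.

Inner (ρ): 14375sin(2φ)/8.
Middle (φ): 0.
Outer (θ): 0.

Therefore the triple integral equals 0.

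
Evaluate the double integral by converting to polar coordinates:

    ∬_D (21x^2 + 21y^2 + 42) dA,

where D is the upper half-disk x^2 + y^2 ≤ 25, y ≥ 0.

The region D is 0 ≤ r ≤ 5, 0 ≤ θ ≤ π in polar coordinates, where x = r cos(θ), y = r sin(θ), and dA = r dr dθ.

Under the substitution, the integrand becomes 21r^2 + 42, so

    ∬_D (21x^2 + 21y^2 + 42) dA = ∫_{0}^{π} ∫_{0}^{5} (21r^2 + 42) · r dr dθ.

Inner integral (in r): ∫_{0}^{5} (21r^2 + 42) · r dr = 15225/4.

Outer integral (in θ): ∫_{0}^{π} (15225/4) dθ = 15225π/4.

Therefore ∬_D (21x^2 + 21y^2 + 42) dA = 15225π/4.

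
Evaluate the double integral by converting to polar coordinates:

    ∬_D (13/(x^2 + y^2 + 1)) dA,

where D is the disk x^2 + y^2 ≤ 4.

The region D is 0 ≤ r ≤ 2, 0 ≤ θ ≤ 2π in polar coordinates, where x = r cos(θ), y = r sin(θ), and dA = r dr dθ.

Under the substitution, the integrand becomes 13/(r^2 + 1), so

    ∬_D (13/(x^2 + y^2 + 1)) dA = ∫_{0}^{2π} ∫_{0}^{2} (13/(r^2 + 1)) · r dr dθ.

Inner integral (in r): ∫_{0}^{2} (13/(r^2 + 1)) · r dr = 13log(5)/2.

Outer integral (in θ): ∫_{0}^{2π} (13log(5)/2) dθ = 13π log(5).

Therefore ∬_D (13/(x^2 + y^2 + 1)) dA = 13π log(5).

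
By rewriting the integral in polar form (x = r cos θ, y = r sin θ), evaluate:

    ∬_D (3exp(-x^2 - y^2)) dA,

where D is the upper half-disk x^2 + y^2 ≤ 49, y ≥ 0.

The region D is 0 ≤ r ≤ 7, 0 ≤ θ ≤ π in polar coordinates, where x = r cos(θ), y = r sin(θ), and dA = r dr dθ.

Under the substitution, the integrand becomes 3exp(-r^2), so

    ∬_D (3exp(-x^2 - y^2)) dA = ∫_{0}^{π} ∫_{0}^{7} (3exp(-r^2)) · r dr dθ.

Inner integral (in r): ∫_{0}^{7} (3exp(-r^2)) · r dr = 3/2 - 3exp(-49)/2.

Outer integral (in θ): ∫_{0}^{π} (3/2 - 3exp(-49)/2) dθ = -3π (1 - exp(49))exp(-49)/2.

Therefore ∬_D (3exp(-x^2 - y^2)) dA = -3π (1 - exp(49))exp(-49)/2.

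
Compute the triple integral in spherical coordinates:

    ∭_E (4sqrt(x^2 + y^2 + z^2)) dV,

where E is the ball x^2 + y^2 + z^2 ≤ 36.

In spherical coordinates, x = ρ sin(φ) cos(θ), y = ρ sin(φ) sin(θ), z = ρ cos(φ), and dV = ρ^2 sin(φ) dρ dφ dθ.

The integrand becomes 4ρ, so

    ∭_E (4sqrt(x^2 + y^2 + z^2)) dV = ∫_{0}^{2π} ∫_{0}^{π} ∫_{0}^{6} (4ρ) · ρ^2 sin(φ) dρ dφ dθ.

Inner (ρ): 1296sin(φ).
Middle (φ): 2592.
Outer (θ): 5184π.

Therefore the triple integral equals 5184π.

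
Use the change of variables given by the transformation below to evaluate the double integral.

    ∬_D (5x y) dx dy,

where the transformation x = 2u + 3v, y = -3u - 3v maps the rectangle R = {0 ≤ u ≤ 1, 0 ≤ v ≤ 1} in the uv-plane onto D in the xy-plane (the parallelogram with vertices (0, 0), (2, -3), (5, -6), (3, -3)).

Compute the Jacobian determinant of (x, y) with respect to (u, v):

    ∂(x,y)/∂(u,v) = | 2  3 | = (2)(-3) - (3)(-3) = 3.
                   | -3  -3 |

Its absolute value is |J| = 3 (the area scaling factor).

Substituting x = 2u + 3v, y = -3u - 3v into the integrand,

    5x y → -30u^2 - 75u v - 45v^2,

so the integral becomes

    ∬_R (-30u^2 - 75u v - 45v^2) · |J| du dv = ∫_0^1 ∫_0^1 (-90u^2 - 225u v - 135v^2) dv du.

Inner (v): -90u^2 - 225u/2 - 45.
Outer (u): -525/4.

Therefore ∬_D (5x y) dx dy = -525/4.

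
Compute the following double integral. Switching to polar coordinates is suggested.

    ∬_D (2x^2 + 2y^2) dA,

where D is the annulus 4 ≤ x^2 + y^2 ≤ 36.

The region D is 2 ≤ r ≤ 6, 0 ≤ θ ≤ 2π in polar coordinates, where x = r cos(θ), y = r sin(θ), and dA = r dr dθ.

Under the substitution, the integrand becomes 2r^2, so

    ∬_D (2x^2 + 2y^2) dA = ∫_{0}^{2π} ∫_{2}^{6} (2r^2) · r dr dθ.

Inner integral (in r): ∫_{2}^{6} (2r^2) · r dr = 640.

Outer integral (in θ): ∫_{0}^{2π} (640) dθ = 1280π.

Therefore ∬_D (2x^2 + 2y^2) dA = 1280π.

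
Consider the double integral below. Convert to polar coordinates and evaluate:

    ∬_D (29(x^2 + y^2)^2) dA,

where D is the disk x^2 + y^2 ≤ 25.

The region D is 0 ≤ r ≤ 5, 0 ≤ θ ≤ 2π in polar coordinates, where x = r cos(θ), y = r sin(θ), and dA = r dr dθ.

Under the substitution, the integrand becomes 29r^4, so

    ∬_D (29(x^2 + y^2)^2) dA = ∫_{0}^{2π} ∫_{0}^{5} (29r^4) · r dr dθ.

Inner integral (in r): ∫_{0}^{5} (29r^4) · r dr = 453125/6.

Outer integral (in θ): ∫_{0}^{2π} (453125/6) dθ = 453125π/3.

Therefore ∬_D (29(x^2 + y^2)^2) dA = 453125π/3.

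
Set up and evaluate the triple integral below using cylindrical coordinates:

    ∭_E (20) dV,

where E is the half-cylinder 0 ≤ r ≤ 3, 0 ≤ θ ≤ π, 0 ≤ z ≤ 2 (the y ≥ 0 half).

In cylindrical coordinates, x = r cos(θ), y = r sin(θ), z = z, and dV = r dr dθ dz.

The integrand becomes 20, so

    ∭_E (20) dV = ∫_{0}^{π} ∫_{0}^{3} ∫_{0}^{2} (20) · r dz dr dθ.

Inner (z): 40r.
Middle (r from 0 to 3): 180.
Outer (θ): 180π.

Therefore the triple integral equals 180π.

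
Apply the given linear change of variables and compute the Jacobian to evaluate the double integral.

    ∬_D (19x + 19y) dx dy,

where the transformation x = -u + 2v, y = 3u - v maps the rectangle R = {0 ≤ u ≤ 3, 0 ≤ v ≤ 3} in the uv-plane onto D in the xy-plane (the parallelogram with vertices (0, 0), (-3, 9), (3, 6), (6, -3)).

Compute the Jacobian determinant of (x, y) with respect to (u, v):

    ∂(x,y)/∂(u,v) = | -1  2 | = (-1)(-1) - (2)(3) = -5.
                   | 3  -1 |

Its absolute value is |J| = 5 (the area scaling factor).

Substituting x = -u + 2v, y = 3u - v into the integrand,

    19x + 19y → 38u + 19v,

so the integral becomes

    ∬_R (38u + 19v) · |J| du dv = ∫_0^3 ∫_0^3 (190u + 95v) dv du.

Inner (v): 570u + 855/2.
Outer (u): 7695/2.

Therefore ∬_D (19x + 19y) dx dy = 7695/2.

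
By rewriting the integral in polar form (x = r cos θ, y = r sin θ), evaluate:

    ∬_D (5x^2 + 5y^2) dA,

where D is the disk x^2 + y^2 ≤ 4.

The region D is 0 ≤ r ≤ 2, 0 ≤ θ ≤ 2π in polar coordinates, where x = r cos(θ), y = r sin(θ), and dA = r dr dθ.

Under the substitution, the integrand becomes 5r^2, so

    ∬_D (5x^2 + 5y^2) dA = ∫_{0}^{2π} ∫_{0}^{2} (5r^2) · r dr dθ.

Inner integral (in r): ∫_{0}^{2} (5r^2) · r dr = 20.

Outer integral (in θ): ∫_{0}^{2π} (20) dθ = 40π.

Therefore ∬_D (5x^2 + 5y^2) dA = 40π.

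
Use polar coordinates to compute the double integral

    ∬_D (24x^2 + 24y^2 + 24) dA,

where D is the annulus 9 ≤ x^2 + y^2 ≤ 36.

The region D is 3 ≤ r ≤ 6, 0 ≤ θ ≤ 2π in polar coordinates, where x = r cos(θ), y = r sin(θ), and dA = r dr dθ.

Under the substitution, the integrand becomes 24r^2 + 24, so

    ∬_D (24x^2 + 24y^2 + 24) dA = ∫_{0}^{2π} ∫_{3}^{6} (24r^2 + 24) · r dr dθ.

Inner integral (in r): ∫_{3}^{6} (24r^2 + 24) · r dr = 7614.

Outer integral (in θ): ∫_{0}^{2π} (7614) dθ = 15228π.

Therefore ∬_D (24x^2 + 24y^2 + 24) dA = 15228π.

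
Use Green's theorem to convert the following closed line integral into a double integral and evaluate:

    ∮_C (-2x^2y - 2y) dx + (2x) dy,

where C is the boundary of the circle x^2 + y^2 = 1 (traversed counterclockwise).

Green's theorem converts the closed line integral into a double integral over the enclosed region D:

    ∮_C P dx + Q dy = ∬_D (∂Q/∂x - ∂P/∂y) dA.

Here P = -2x^2y - 2y, Q = 2x, so

    ∂Q/∂x = 2,    ∂P/∂y = -2x^2 - 2,
    ∂Q/∂x - ∂P/∂y = 2x^2 + 4.

D is the region x^2 + y^2 ≤ 1. Evaluating the double integral:

In polar coordinates (x = r cos θ, y = r sin θ, dA = r dr dθ) the integrand becomes 2r^2cos(θ)^2 + 4, so

    ∬_D (2x^2 + 4) dA = ∫_0^{2π} ∫_0^{1} (2r^2cos(θ)^2 + 4) · r dr dθ.

Inner (r from 0 to 1): cos(θ)^2/2 + 2.
Outer (θ from 0 to 2π): 9π/2.

Therefore ∮_C P dx + Q dy = 9π/2.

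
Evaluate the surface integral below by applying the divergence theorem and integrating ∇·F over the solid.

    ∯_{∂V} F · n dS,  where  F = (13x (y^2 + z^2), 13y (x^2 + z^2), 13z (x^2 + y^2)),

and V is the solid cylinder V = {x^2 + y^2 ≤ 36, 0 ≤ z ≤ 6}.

By the divergence theorem,

    ∯_{∂V} F · n dS = ∭_V (∇ · F) dV.

Compute the divergence:
    ∇ · F = ∂F_x/∂x + ∂F_y/∂y + ∂F_z/∂z = 13y^2 + 13z^2 + 13x^2 + 13z^2 + 13x^2 + 13y^2 = 26x^2 + 26y^2 + 26z^2.

In cylindrical coordinates, x = r cos(θ), y = r sin(θ), z = z, dV = r dr dθ dz, with 0 ≤ r ≤ 6, 0 ≤ θ ≤ 2π, 0 ≤ z ≤ 6.

The integrand, after substitution and multiplying by the volume element, becomes (26r^2 + 26z^2) · r, so

    ∭_V (∇·F) dV = ∫_0^{2π} ∫_0^{6} ∫_0^{6} (26r^2 + 26z^2) · r dz dr dθ.

Inner (z from 0 to 6): 156r (r^2 + 12).
Middle (r from 0 to 6): 84240.
Outer (θ from 0 to 2π): 168480π.

Therefore ∯_{∂V} F · n dS = 168480π.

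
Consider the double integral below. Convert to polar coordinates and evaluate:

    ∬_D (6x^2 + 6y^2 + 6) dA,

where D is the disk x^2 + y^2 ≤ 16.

The region D is 0 ≤ r ≤ 4, 0 ≤ θ ≤ 2π in polar coordinates, where x = r cos(θ), y = r sin(θ), and dA = r dr dθ.

Under the substitution, the integrand becomes 6r^2 + 6, so

    ∬_D (6x^2 + 6y^2 + 6) dA = ∫_{0}^{2π} ∫_{0}^{4} (6r^2 + 6) · r dr dθ.

Inner integral (in r): ∫_{0}^{4} (6r^2 + 6) · r dr = 432.

Outer integral (in θ): ∫_{0}^{2π} (432) dθ = 864π.

Therefore ∬_D (6x^2 + 6y^2 + 6) dA = 864π.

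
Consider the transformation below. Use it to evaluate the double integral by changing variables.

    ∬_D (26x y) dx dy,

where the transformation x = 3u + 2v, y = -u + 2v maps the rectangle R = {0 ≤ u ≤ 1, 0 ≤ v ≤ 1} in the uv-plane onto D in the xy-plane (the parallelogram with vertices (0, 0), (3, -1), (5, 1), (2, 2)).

Compute the Jacobian determinant of (x, y) with respect to (u, v):

    ∂(x,y)/∂(u,v) = | 3  2 | = (3)(2) - (2)(-1) = 8.
                   | -1  2 |

Its absolute value is |J| = 8 (the area scaling factor).

Substituting x = 3u + 2v, y = -u + 2v into the integrand,

    26x y → -78u^2 + 104u v + 104v^2,

so the integral becomes

    ∬_R (-78u^2 + 104u v + 104v^2) · |J| du dv = ∫_0^1 ∫_0^1 (-624u^2 + 832u v + 832v^2) dv du.

Inner (v): -624u^2 + 416u + 832/3.
Outer (u): 832/3.

Therefore ∬_D (26x y) dx dy = 832/3.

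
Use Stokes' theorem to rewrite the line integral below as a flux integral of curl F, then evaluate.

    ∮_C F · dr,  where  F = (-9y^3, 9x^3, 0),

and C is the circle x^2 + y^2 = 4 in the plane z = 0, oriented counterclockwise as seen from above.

Let S be the flat disk x^2 + y^2 ≤ 4 in the plane z = 0, with upward unit normal n̂ = ẑ. By Stokes' theorem,

    ∮_C F · dr = ∬_S (∇ × F) · n̂ dS = ∬_D (curl F)_z dA,

where D is the disk x^2 + y^2 ≤ 4.

Compute the curl of F = (-9y^3, 9x^3, 0):
    (∇ × F)_x = ∂F_z/∂y - ∂F_y/∂z = 0,
    (∇ × F)_y = ∂F_x/∂z - ∂F_z/∂x = 0,
    (∇ × F)_z = ∂F_y/∂x - ∂F_x/∂y = 27x^2 + 27y^2.

On z = 0, (curl F)_z = 27x^2 + 27y^2.

Convert to polar (x = r cos θ, y = r sin θ, dA = r dr dθ); the integrand becomes 27r^2, so

    ∬_D (curl F)_z dA = ∫_0^{2π} ∫_0^{2} (27r^2) · r dr dθ.

Inner (r from 0 to 2): 108.
Outer (θ from 0 to 2π): 216π.

Therefore ∮_C F · dr = 216π.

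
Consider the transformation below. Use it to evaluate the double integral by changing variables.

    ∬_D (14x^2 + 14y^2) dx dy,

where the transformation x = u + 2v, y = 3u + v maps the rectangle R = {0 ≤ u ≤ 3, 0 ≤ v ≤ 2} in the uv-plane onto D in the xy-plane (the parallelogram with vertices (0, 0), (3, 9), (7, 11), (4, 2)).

Compute the Jacobian determinant of (x, y) with respect to (u, v):

    ∂(x,y)/∂(u,v) = | 1  2 | = (1)(1) - (2)(3) = -5.
                   | 3  1 |

Its absolute value is |J| = 5 (the area scaling factor).

Substituting x = u + 2v, y = 3u + v into the integrand,

    14x^2 + 14y^2 → 140u^2 + 140u v + 70v^2,

so the integral becomes

    ∬_R (140u^2 + 140u v + 70v^2) · |J| du dv = ∫_0^3 ∫_0^2 (700u^2 + 700u v + 350v^2) dv du.

Inner (v): 1400u^2 + 1400u + 2800/3.
Outer (u): 21700.

Therefore ∬_D (14x^2 + 14y^2) dx dy = 21700.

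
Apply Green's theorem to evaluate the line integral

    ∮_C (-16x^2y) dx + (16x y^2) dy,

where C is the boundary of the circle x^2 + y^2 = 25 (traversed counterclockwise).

Green's theorem converts the closed line integral into a double integral over the enclosed region D:

    ∮_C P dx + Q dy = ∬_D (∂Q/∂x - ∂P/∂y) dA.

Here P = -16x^2y, Q = 16x y^2, so

    ∂Q/∂x = 16y^2,    ∂P/∂y = -16x^2,
    ∂Q/∂x - ∂P/∂y = 16x^2 + 16y^2.

D is the region x^2 + y^2 ≤ 25. Evaluating the double integral:

In polar coordinates (x = r cos θ, y = r sin θ, dA = r dr dθ) the integrand becomes 16r^2, so

    ∬_D (16x^2 + 16y^2) dA = ∫_0^{2π} ∫_0^{5} (16r^2) · r dr dθ.

Inner (r from 0 to 5): 2500.
Outer (θ from 0 to 2π): 5000π.

Therefore ∮_C P dx + Q dy = 5000π.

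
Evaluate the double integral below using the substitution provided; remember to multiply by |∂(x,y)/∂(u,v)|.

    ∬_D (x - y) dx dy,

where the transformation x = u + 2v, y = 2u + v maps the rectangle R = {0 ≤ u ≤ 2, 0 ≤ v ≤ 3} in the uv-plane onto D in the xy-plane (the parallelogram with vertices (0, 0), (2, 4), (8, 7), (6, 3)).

Compute the Jacobian determinant of (x, y) with respect to (u, v):

    ∂(x,y)/∂(u,v) = | 1  2 | = (1)(1) - (2)(2) = -3.
                   | 2  1 |

Its absolute value is |J| = 3 (the area scaling factor).

Substituting x = u + 2v, y = 2u + v into the integrand,

    x - y → -u + v,

so the integral becomes

    ∬_R (-u + v) · |J| du dv = ∫_0^2 ∫_0^3 (-3u + 3v) dv du.

Inner (v): 27/2 - 9u.
Outer (u): 9.

Therefore ∬_D (x - y) dx dy = 9.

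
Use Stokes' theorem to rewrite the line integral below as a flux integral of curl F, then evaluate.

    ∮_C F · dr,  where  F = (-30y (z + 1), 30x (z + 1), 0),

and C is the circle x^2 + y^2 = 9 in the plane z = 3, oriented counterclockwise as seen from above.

Let S be the flat disk x^2 + y^2 ≤ 9 in the plane z = 3, with upward unit normal n̂ = ẑ. By Stokes' theorem,

    ∮_C F · dr = ∬_S (∇ × F) · n̂ dS = ∬_D (curl F)_z dA,

where D is the disk x^2 + y^2 ≤ 9.

Compute the curl of F = (-30y (z + 1), 30x (z + 1), 0):
    (∇ × F)_x = ∂F_z/∂y - ∂F_y/∂z = -30x,
    (∇ × F)_y = ∂F_x/∂z - ∂F_z/∂x = -30y,
    (∇ × F)_z = ∂F_y/∂x - ∂F_x/∂y = 60z + 60.

On z = 3, (curl F)_z = 240.

Convert to polar (x = r cos θ, y = r sin θ, dA = r dr dθ); the integrand becomes 240, so

    ∬_D (curl F)_z dA = ∫_0^{2π} ∫_0^{3} (240) · r dr dθ.

Inner (r from 0 to 3): 1080.
Outer (θ from 0 to 2π): 2160π.

Therefore ∮_C F · dr = 2160π.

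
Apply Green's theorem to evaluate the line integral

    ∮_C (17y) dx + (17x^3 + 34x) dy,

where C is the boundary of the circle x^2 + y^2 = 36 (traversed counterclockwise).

Green's theorem converts the closed line integral into a double integral over the enclosed region D:

    ∮_C P dx + Q dy = ∬_D (∂Q/∂x - ∂P/∂y) dA.

Here P = 17y, Q = 17x^3 + 34x, so

    ∂Q/∂x = 51x^2 + 34,    ∂P/∂y = 17,
    ∂Q/∂x - ∂P/∂y = 51x^2 + 17.

D is the region x^2 + y^2 ≤ 36. Evaluating the double integral:

In polar coordinates (x = r cos θ, y = r sin θ, dA = r dr dθ) the integrand becomes 51r^2cos(θ)^2 + 17, so

    ∬_D (51x^2 + 17) dA = ∫_0^{2π} ∫_0^{6} (51r^2cos(θ)^2 + 17) · r dr dθ.

Inner (r from 0 to 6): 16524cos(θ)^2 + 306.
Outer (θ from 0 to 2π): 17136π.

Therefore ∮_C P dx + Q dy = 17136π.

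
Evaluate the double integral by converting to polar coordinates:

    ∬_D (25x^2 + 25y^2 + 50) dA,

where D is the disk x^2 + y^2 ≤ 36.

The region D is 0 ≤ r ≤ 6, 0 ≤ θ ≤ 2π in polar coordinates, where x = r cos(θ), y = r sin(θ), and dA = r dr dθ.

Under the substitution, the integrand becomes 25r^2 + 50, so

    ∬_D (25x^2 + 25y^2 + 50) dA = ∫_{0}^{2π} ∫_{0}^{6} (25r^2 + 50) · r dr dθ.

Inner integral (in r): ∫_{0}^{6} (25r^2 + 50) · r dr = 9000.

Outer integral (in θ): ∫_{0}^{2π} (9000) dθ = 18000π.

Therefore ∬_D (25x^2 + 25y^2 + 50) dA = 18000π.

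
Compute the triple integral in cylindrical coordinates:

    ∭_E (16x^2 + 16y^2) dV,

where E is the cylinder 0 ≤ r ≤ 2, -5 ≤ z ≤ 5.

In cylindrical coordinates, x = r cos(θ), y = r sin(θ), z = z, and dV = r dr dθ dz.

The integrand becomes 16r^2, so

    ∭_E (16x^2 + 16y^2) dV = ∫_{0}^{2π} ∫_{0}^{2} ∫_{-5}^{5} (16r^2) · r dz dr dθ.

Inner (z): 160r^3.
Middle (r from 0 to 2): 640.
Outer (θ): 1280π.

Therefore the triple integral equals 1280π.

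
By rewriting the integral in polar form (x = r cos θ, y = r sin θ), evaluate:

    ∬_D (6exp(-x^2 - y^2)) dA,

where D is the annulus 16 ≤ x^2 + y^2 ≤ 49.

The region D is 4 ≤ r ≤ 7, 0 ≤ θ ≤ 2π in polar coordinates, where x = r cos(θ), y = r sin(θ), and dA = r dr dθ.

Under the substitution, the integrand becomes 6exp(-r^2), so

    ∬_D (6exp(-x^2 - y^2)) dA = ∫_{0}^{2π} ∫_{4}^{7} (6exp(-r^2)) · r dr dθ.

Inner integral (in r): ∫_{4}^{7} (6exp(-r^2)) · r dr = -(3 - 3exp(33))exp(-49).

Outer integral (in θ): ∫_{0}^{2π} (-(3 - 3exp(33))exp(-49)) dθ = -6π (1 - exp(33))exp(-49).

Therefore ∬_D (6exp(-x^2 - y^2)) dA = -6π (1 - exp(33))exp(-49).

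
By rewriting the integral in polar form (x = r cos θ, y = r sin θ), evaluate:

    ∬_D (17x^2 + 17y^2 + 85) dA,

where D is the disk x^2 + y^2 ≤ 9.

The region D is 0 ≤ r ≤ 3, 0 ≤ θ ≤ 2π in polar coordinates, where x = r cos(θ), y = r sin(θ), and dA = r dr dθ.

Under the substitution, the integrand becomes 17r^2 + 85, so

    ∬_D (17x^2 + 17y^2 + 85) dA = ∫_{0}^{2π} ∫_{0}^{3} (17r^2 + 85) · r dr dθ.

Inner integral (in r): ∫_{0}^{3} (17r^2 + 85) · r dr = 2907/4.

Outer integral (in θ): ∫_{0}^{2π} (2907/4) dθ = 2907π/2.

Therefore ∬_D (17x^2 + 17y^2 + 85) dA = 2907π/2.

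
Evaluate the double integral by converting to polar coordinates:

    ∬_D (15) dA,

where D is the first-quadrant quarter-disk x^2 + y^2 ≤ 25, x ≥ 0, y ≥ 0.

The region D is 0 ≤ r ≤ 5, 0 ≤ θ ≤ π/2 in polar coordinates, where x = r cos(θ), y = r sin(θ), and dA = r dr dθ.

Under the substitution, the integrand becomes 15, so

    ∬_D (15) dA = ∫_{0}^{π/2} ∫_{0}^{5} (15) · r dr dθ.

Inner integral (in r): ∫_{0}^{5} (15) · r dr = 375/2.

Outer integral (in θ): ∫_{0}^{π/2} (375/2) dθ = 375π/4.

Therefore ∬_D (15) dA = 375π/4.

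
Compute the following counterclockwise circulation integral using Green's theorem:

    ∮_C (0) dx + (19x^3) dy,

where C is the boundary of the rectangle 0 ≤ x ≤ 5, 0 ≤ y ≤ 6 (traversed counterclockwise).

Green's theorem converts the closed line integral into a double integral over the enclosed region D:

    ∮_C P dx + Q dy = ∬_D (∂Q/∂x - ∂P/∂y) dA.

Here P = 0, Q = 19x^3, so

    ∂Q/∂x = 57x^2,    ∂P/∂y = 0,
    ∂Q/∂x - ∂P/∂y = 57x^2.

D is the region 0 ≤ x ≤ 5, 0 ≤ y ≤ 6. Evaluating the double integral:

    ∬_D (57x^2) dA = ∫_0^{5} ∫_0^{6} (57x^2) dy dx.

Inner (y from 0 to 6): 342x^2.
Outer (x from 0 to 5): 14250.

Therefore ∮_C P dx + Q dy = 14250.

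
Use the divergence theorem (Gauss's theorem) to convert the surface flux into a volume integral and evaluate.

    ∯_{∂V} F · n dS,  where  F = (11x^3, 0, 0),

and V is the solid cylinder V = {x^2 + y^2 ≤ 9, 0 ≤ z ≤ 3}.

By the divergence theorem,

    ∯_{∂V} F · n dS = ∭_V (∇ · F) dV.

Compute the divergence:
    ∇ · F = ∂F_x/∂x + ∂F_y/∂y + ∂F_z/∂z = 33x^2 + 0 + 0 = 33x^2.

In cylindrical coordinates, x = r cos(θ), y = r sin(θ), z = z, dV = r dr dθ dz, with 0 ≤ r ≤ 3, 0 ≤ θ ≤ 2π, 0 ≤ z ≤ 3.

The integrand, after substitution and multiplying by the volume element, becomes (33r^2cos(θ)^2) · r, so

    ∭_V (∇·F) dV = ∫_0^{2π} ∫_0^{3} ∫_0^{3} (33r^2cos(θ)^2) · r dz dr dθ.

Inner (z from 0 to 3): 99r^3cos(θ)^2.
Middle (r from 0 to 3): 8019cos(θ)^2/4.
Outer (θ from 0 to 2π): 8019π/4.

Therefore ∯_{∂V} F · n dS = 8019π/4.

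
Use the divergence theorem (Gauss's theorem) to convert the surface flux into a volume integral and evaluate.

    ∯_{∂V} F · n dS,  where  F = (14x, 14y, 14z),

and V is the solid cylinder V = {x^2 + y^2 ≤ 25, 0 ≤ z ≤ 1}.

By the divergence theorem,

    ∯_{∂V} F · n dS = ∭_V (∇ · F) dV.

Compute the divergence:
    ∇ · F = ∂F_x/∂x + ∂F_y/∂y + ∂F_z/∂z = 14 + 14 + 14 = 42.

In cylindrical coordinates, x = r cos(θ), y = r sin(θ), z = z, dV = r dr dθ dz, with 0 ≤ r ≤ 5, 0 ≤ θ ≤ 2π, 0 ≤ z ≤ 1.

The integrand, after substitution and multiplying by the volume element, becomes (42) · r, so

    ∭_V (∇·F) dV = ∫_0^{2π} ∫_0^{5} ∫_0^{1} (42) · r dz dr dθ.

Inner (z from 0 to 1): 42r.
Middle (r from 0 to 5): 525.
Outer (θ from 0 to 2π): 1050π.

Therefore ∯_{∂V} F · n dS = 1050π.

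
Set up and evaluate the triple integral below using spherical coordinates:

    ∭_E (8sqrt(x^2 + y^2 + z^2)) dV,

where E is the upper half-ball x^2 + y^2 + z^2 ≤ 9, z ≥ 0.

In spherical coordinates, x = ρ sin(φ) cos(θ), y = ρ sin(φ) sin(θ), z = ρ cos(φ), and dV = ρ^2 sin(φ) dρ dφ dθ.

The integrand becomes 8ρ, so

    ∭_E (8sqrt(x^2 + y^2 + z^2)) dV = ∫_{0}^{2π} ∫_{0}^{π/2} ∫_{0}^{3} (8ρ) · ρ^2 sin(φ) dρ dφ dθ.

Inner (ρ): 162sin(φ).
Middle (φ): 162.
Outer (θ): 324π.

Therefore the triple integral equals 324π.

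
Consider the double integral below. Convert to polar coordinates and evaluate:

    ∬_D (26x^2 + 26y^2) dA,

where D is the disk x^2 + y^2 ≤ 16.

The region D is 0 ≤ r ≤ 4, 0 ≤ θ ≤ 2π in polar coordinates, where x = r cos(θ), y = r sin(θ), and dA = r dr dθ.

Under the substitution, the integrand becomes 26r^2, so

    ∬_D (26x^2 + 26y^2) dA = ∫_{0}^{2π} ∫_{0}^{4} (26r^2) · r dr dθ.

Inner integral (in r): ∫_{0}^{4} (26r^2) · r dr = 1664.

Outer integral (in θ): ∫_{0}^{2π} (1664) dθ = 3328π.

Therefore ∬_D (26x^2 + 26y^2) dA = 3328π.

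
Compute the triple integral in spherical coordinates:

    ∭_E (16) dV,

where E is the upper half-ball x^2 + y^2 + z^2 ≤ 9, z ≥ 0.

In spherical coordinates, x = ρ sin(φ) cos(θ), y = ρ sin(φ) sin(θ), z = ρ cos(φ), and dV = ρ^2 sin(φ) dρ dφ dθ.

The integrand becomes 16, so

    ∭_E (16) dV = ∫_{0}^{2π} ∫_{0}^{π/2} ∫_{0}^{3} (16) · ρ^2 sin(φ) dρ dφ dθ.

Inner (ρ): 144sin(φ).
Middle (φ): 144.
Outer (θ): 288π.

Therefore the triple integral equals 288π.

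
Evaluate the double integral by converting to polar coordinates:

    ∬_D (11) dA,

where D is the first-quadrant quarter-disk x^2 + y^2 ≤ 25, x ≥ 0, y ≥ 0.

The region D is 0 ≤ r ≤ 5, 0 ≤ θ ≤ π/2 in polar coordinates, where x = r cos(θ), y = r sin(θ), and dA = r dr dθ.

Under the substitution, the integrand becomes 11, so

    ∬_D (11) dA = ∫_{0}^{π/2} ∫_{0}^{5} (11) · r dr dθ.

Inner integral (in r): ∫_{0}^{5} (11) · r dr = 275/2.

Outer integral (in θ): ∫_{0}^{π/2} (275/2) dθ = 275π/4.

Therefore ∬_D (11) dA = 275π/4.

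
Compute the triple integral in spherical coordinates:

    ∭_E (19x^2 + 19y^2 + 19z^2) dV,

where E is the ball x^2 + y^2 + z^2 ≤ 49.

In spherical coordinates, x = ρ sin(φ) cos(θ), y = ρ sin(φ) sin(θ), z = ρ cos(φ), and dV = ρ^2 sin(φ) dρ dφ dθ.

The integrand becomes 19ρ^2, so

    ∭_E (19x^2 + 19y^2 + 19z^2) dV = ∫_{0}^{2π} ∫_{0}^{π} ∫_{0}^{7} (19ρ^2) · ρ^2 sin(φ) dρ dφ dθ.

Inner (ρ): 319333sin(φ)/5.
Middle (φ): 638666/5.
Outer (θ): 1277332π/5.

Therefore the triple integral equals 1277332π/5.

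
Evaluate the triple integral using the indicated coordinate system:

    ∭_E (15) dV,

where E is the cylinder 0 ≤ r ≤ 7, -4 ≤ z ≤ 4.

In cylindrical coordinates, x = r cos(θ), y = r sin(θ), z = z, and dV = r dr dθ dz.

The integrand becomes 15, so

    ∭_E (15) dV = ∫_{0}^{2π} ∫_{0}^{7} ∫_{-4}^{4} (15) · r dz dr dθ.

Inner (z): 120r.
Middle (r from 0 to 7): 2940.
Outer (θ): 5880π.

Therefore the triple integral equals 5880π.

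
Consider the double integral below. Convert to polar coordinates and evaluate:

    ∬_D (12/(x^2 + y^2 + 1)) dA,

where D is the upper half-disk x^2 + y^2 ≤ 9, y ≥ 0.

The region D is 0 ≤ r ≤ 3, 0 ≤ θ ≤ π in polar coordinates, where x = r cos(θ), y = r sin(θ), and dA = r dr dθ.

Under the substitution, the integrand becomes 12/(r^2 + 1), so

    ∬_D (12/(x^2 + y^2 + 1)) dA = ∫_{0}^{π} ∫_{0}^{3} (12/(r^2 + 1)) · r dr dθ.

Inner integral (in r): ∫_{0}^{3} (12/(r^2 + 1)) · r dr = log(1000000).

Outer integral (in θ): ∫_{0}^{π} (log(1000000)) dθ = log(1000000^π).

Therefore ∬_D (12/(x^2 + y^2 + 1)) dA = log(1000000^π).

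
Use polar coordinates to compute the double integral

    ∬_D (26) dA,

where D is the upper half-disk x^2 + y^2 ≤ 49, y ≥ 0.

The region D is 0 ≤ r ≤ 7, 0 ≤ θ ≤ π in polar coordinates, where x = r cos(θ), y = r sin(θ), and dA = r dr dθ.

Under the substitution, the integrand becomes 26, so

    ∬_D (26) dA = ∫_{0}^{π} ∫_{0}^{7} (26) · r dr dθ.

Inner integral (in r): ∫_{0}^{7} (26) · r dr = 637.

Outer integral (in θ): ∫_{0}^{π} (637) dθ = 637π.

Therefore ∬_D (26) dA = 637π.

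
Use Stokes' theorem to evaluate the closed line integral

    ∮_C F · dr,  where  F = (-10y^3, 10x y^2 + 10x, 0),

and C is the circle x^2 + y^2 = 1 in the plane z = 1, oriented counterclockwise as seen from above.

Let S be the flat disk x^2 + y^2 ≤ 1 in the plane z = 1, with upward unit normal n̂ = ẑ. By Stokes' theorem,

    ∮_C F · dr = ∬_S (∇ × F) · n̂ dS = ∬_D (curl F)_z dA,

where D is the disk x^2 + y^2 ≤ 1.

Compute the curl of F = (-10y^3, 10x y^2 + 10x, 0):
    (∇ × F)_x = ∂F_z/∂y - ∂F_y/∂z = 0,
    (∇ × F)_y = ∂F_x/∂z - ∂F_z/∂x = 0,
    (∇ × F)_z = ∂F_y/∂x - ∂F_x/∂y = 40y^2 + 10.

On z = 1, (curl F)_z = 40y^2 + 10.

Convert to polar (x = r cos θ, y = r sin θ, dA = r dr dθ); the integrand becomes 40r^2sin(θ)^2 + 10, so

    ∬_D (curl F)_z dA = ∫_0^{2π} ∫_0^{1} (40r^2sin(θ)^2 + 10) · r dr dθ.

Inner (r from 0 to 1): 10 - 5cos(2θ).
Outer (θ from 0 to 2π): 20π.

Therefore ∮_C F · dr = 20π.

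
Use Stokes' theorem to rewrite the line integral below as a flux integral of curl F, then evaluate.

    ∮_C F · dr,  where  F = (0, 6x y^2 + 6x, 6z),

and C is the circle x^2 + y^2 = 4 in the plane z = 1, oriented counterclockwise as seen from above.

Let S be the flat disk x^2 + y^2 ≤ 4 in the plane z = 1, with upward unit normal n̂ = ẑ. By Stokes' theorem,

    ∮_C F · dr = ∬_S (∇ × F) · n̂ dS = ∬_D (curl F)_z dA,

where D is the disk x^2 + y^2 ≤ 4.

Compute the curl of F = (0, 6x y^2 + 6x, 6z):
    (∇ × F)_x = ∂F_z/∂y - ∂F_y/∂z = 0,
    (∇ × F)_y = ∂F_x/∂z - ∂F_z/∂x = 0,
    (∇ × F)_z = ∂F_y/∂x - ∂F_x/∂y = 6y^2 + 6.

On z = 1, (curl F)_z = 6y^2 + 6.

Convert to polar (x = r cos θ, y = r sin θ, dA = r dr dθ); the integrand becomes 6r^2sin(θ)^2 + 6, so

    ∬_D (curl F)_z dA = ∫_0^{2π} ∫_0^{2} (6r^2sin(θ)^2 + 6) · r dr dθ.

Inner (r from 0 to 2): 24 - 12cos(2θ).
Outer (θ from 0 to 2π): 48π.

Therefore ∮_C F · dr = 48π.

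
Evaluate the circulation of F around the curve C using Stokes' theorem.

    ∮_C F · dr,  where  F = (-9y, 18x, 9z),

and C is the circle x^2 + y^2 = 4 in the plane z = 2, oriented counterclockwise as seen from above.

Let S be the flat disk x^2 + y^2 ≤ 4 in the plane z = 2, with upward unit normal n̂ = ẑ. By Stokes' theorem,

    ∮_C F · dr = ∬_S (∇ × F) · n̂ dS = ∬_D (curl F)_z dA,

where D is the disk x^2 + y^2 ≤ 4.

Compute the curl of F = (-9y, 18x, 9z):
    (∇ × F)_x = ∂F_z/∂y - ∂F_y/∂z = 0,
    (∇ × F)_y = ∂F_x/∂z - ∂F_z/∂x = 0,
    (∇ × F)_z = ∂F_y/∂x - ∂F_x/∂y = 27.

On z = 2, (curl F)_z = 27.

Convert to polar (x = r cos θ, y = r sin θ, dA = r dr dθ); the integrand becomes 27, so

    ∬_D (curl F)_z dA = ∫_0^{2π} ∫_0^{2} (27) · r dr dθ.

Inner (r from 0 to 2): 54.
Outer (θ from 0 to 2π): 108π.

Therefore ∮_C F · dr = 108π.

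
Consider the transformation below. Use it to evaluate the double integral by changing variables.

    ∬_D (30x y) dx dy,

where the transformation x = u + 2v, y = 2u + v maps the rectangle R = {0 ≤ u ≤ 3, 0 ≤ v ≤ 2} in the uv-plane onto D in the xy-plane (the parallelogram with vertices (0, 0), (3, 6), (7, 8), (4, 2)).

Compute the Jacobian determinant of (x, y) with respect to (u, v):

    ∂(x,y)/∂(u,v) = | 1  2 | = (1)(1) - (2)(2) = -3.
                   | 2  1 |

Its absolute value is |J| = 3 (the area scaling factor).

Substituting x = u + 2v, y = 2u + v into the integrand,

    30x y → 60u^2 + 150u v + 60v^2,

so the integral becomes

    ∬_R (60u^2 + 150u v + 60v^2) · |J| du dv = ∫_0^3 ∫_0^2 (180u^2 + 450u v + 180v^2) dv du.

Inner (v): 360u^2 + 900u + 480.
Outer (u): 8730.

Therefore ∬_D (30x y) dx dy = 8730.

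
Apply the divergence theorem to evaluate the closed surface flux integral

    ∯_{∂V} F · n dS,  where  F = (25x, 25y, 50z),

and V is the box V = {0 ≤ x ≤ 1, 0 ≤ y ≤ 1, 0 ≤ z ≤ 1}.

By the divergence theorem,

    ∯_{∂V} F · n dS = ∭_V (∇ · F) dV.

Compute the divergence:
    ∇ · F = ∂F_x/∂x + ∂F_y/∂y + ∂F_z/∂z = 25 + 25 + 50 = 100.

V is a rectangular box, so dV = dx dy dz with 0 ≤ x ≤ 1, 0 ≤ y ≤ 1, 0 ≤ z ≤ 1.

Integrate (100) over V as an iterated integral:

    ∭_V (∇·F) dV = ∫_0^{1} ∫_0^{1} ∫_0^{1} (100) dz dy dx.

Inner (z from 0 to 1): 100.
Middle (y from 0 to 1): 100.
Outer (x from 0 to 1): 100.

Therefore ∯_{∂V} F · n dS = 100.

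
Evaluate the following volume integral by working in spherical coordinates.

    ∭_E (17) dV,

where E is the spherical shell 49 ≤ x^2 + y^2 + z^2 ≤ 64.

In spherical coordinates, x = ρ sin(φ) cos(θ), y = ρ sin(φ) sin(θ), z = ρ cos(φ), and dV = ρ^2 sin(φ) dρ dφ dθ.

The integrand becomes 17, so

    ∭_E (17) dV = ∫_{0}^{2π} ∫_{0}^{π} ∫_{7}^{8} (17) · ρ^2 sin(φ) dρ dφ dθ.

Inner (ρ): 2873sin(φ)/3.
Middle (φ): 5746/3.
Outer (θ): 11492π/3.

Therefore the triple integral equals 11492π/3.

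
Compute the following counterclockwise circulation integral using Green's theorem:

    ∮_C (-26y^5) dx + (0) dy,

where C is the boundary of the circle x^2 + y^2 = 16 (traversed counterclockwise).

Green's theorem converts the closed line integral into a double integral over the enclosed region D:

    ∮_C P dx + Q dy = ∬_D (∂Q/∂x - ∂P/∂y) dA.

Here P = -26y^5, Q = 0, so

    ∂Q/∂x = 0,    ∂P/∂y = -130y^4,
    ∂Q/∂x - ∂P/∂y = 130y^4.

D is the region x^2 + y^2 ≤ 16. Evaluating the double integral:

In polar coordinates (x = r cos θ, y = r sin θ, dA = r dr dθ) the integrand becomes 130r^4sin(θ)^4, so

    ∬_D (130y^4) dA = ∫_0^{2π} ∫_0^{4} (130r^4sin(θ)^4) · r dr dθ.

Inner (r from 0 to 4): 266240sin(θ)^4/3.
Outer (θ from 0 to 2π): 66560π.

Therefore ∮_C P dx + Q dy = 66560π.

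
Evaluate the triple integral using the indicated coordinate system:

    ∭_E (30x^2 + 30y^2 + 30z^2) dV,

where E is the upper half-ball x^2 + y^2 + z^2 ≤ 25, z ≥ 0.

In spherical coordinates, x = ρ sin(φ) cos(θ), y = ρ sin(φ) sin(θ), z = ρ cos(φ), and dV = ρ^2 sin(φ) dρ dφ dθ.

The integrand becomes 30ρ^2, so

    ∭_E (30x^2 + 30y^2 + 30z^2) dV = ∫_{0}^{2π} ∫_{0}^{π/2} ∫_{0}^{5} (30ρ^2) · ρ^2 sin(φ) dρ dφ dθ.

Inner (ρ): 18750sin(φ).
Middle (φ): 18750.
Outer (θ): 37500π.

Therefore the triple integral equals 37500π.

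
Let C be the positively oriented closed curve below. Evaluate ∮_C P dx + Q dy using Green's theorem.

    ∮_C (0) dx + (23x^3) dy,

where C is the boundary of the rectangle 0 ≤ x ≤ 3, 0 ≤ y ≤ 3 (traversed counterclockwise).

Green's theorem converts the closed line integral into a double integral over the enclosed region D:

    ∮_C P dx + Q dy = ∬_D (∂Q/∂x - ∂P/∂y) dA.

Here P = 0, Q = 23x^3, so

    ∂Q/∂x = 69x^2,    ∂P/∂y = 0,
    ∂Q/∂x - ∂P/∂y = 69x^2.

D is the region 0 ≤ x ≤ 3, 0 ≤ y ≤ 3. Evaluating the double integral:

    ∬_D (69x^2) dA = ∫_0^{3} ∫_0^{3} (69x^2) dy dx.

Inner (y from 0 to 3): 207x^2.
Outer (x from 0 to 3): 1863.

Therefore ∮_C P dx + Q dy = 1863.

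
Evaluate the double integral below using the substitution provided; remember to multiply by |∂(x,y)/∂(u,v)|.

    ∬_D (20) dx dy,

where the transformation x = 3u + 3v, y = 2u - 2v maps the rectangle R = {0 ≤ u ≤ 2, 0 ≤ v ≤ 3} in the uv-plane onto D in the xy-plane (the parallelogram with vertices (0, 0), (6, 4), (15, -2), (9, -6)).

Compute the Jacobian determinant of (x, y) with respect to (u, v):

    ∂(x,y)/∂(u,v) = | 3  3 | = (3)(-2) - (3)(2) = -12.
                   | 2  -2 |

Its absolute value is |J| = 12 (the area scaling factor).

Substituting x = 3u + 3v, y = 2u - 2v into the integrand,

    20 → 20,

so the integral becomes

    ∬_R (20) · |J| du dv = ∫_0^2 ∫_0^3 (240) dv du.

Inner (v): 720.
Outer (u): 1440.

Therefore ∬_D (20) dx dy = 1440.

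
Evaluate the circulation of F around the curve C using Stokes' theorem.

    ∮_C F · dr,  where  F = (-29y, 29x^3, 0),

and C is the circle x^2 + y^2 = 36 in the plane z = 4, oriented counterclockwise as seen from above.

Let S be the flat disk x^2 + y^2 ≤ 36 in the plane z = 4, with upward unit normal n̂ = ẑ. By Stokes' theorem,

    ∮_C F · dr = ∬_S (∇ × F) · n̂ dS = ∬_D (curl F)_z dA,

where D is the disk x^2 + y^2 ≤ 36.

Compute the curl of F = (-29y, 29x^3, 0):
    (∇ × F)_x = ∂F_z/∂y - ∂F_y/∂z = 0,
    (∇ × F)_y = ∂F_x/∂z - ∂F_z/∂x = 0,
    (∇ × F)_z = ∂F_y/∂x - ∂F_x/∂y = 87x^2 + 29.

On z = 4, (curl F)_z = 87x^2 + 29.

Convert to polar (x = r cos θ, y = r sin θ, dA = r dr dθ); the integrand becomes 87r^2cos(θ)^2 + 29, so

    ∬_D (curl F)_z dA = ∫_0^{2π} ∫_0^{6} (87r^2cos(θ)^2 + 29) · r dr dθ.

Inner (r from 0 to 6): 28188cos(θ)^2 + 522.
Outer (θ from 0 to 2π): 29232π.

Therefore ∮_C F · dr = 29232π.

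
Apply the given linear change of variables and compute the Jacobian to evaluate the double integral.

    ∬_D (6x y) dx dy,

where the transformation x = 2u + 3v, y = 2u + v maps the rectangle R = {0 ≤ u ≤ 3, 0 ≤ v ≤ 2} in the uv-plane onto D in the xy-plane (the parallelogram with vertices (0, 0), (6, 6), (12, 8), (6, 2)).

Compute the Jacobian determinant of (x, y) with respect to (u, v):

    ∂(x,y)/∂(u,v) = | 2  3 | = (2)(1) - (3)(2) = -4.
                   | 2  1 |

Its absolute value is |J| = 4 (the area scaling factor).

Substituting x = 2u + 3v, y = 2u + v into the integrand,

    6x y → 24u^2 + 48u v + 18v^2,

so the integral becomes

    ∬_R (24u^2 + 48u v + 18v^2) · |J| du dv = ∫_0^3 ∫_0^2 (96u^2 + 192u v + 72v^2) dv du.

Inner (v): 192u^2 + 384u + 192.
Outer (u): 4032.

Therefore ∬_D (6x y) dx dy = 4032.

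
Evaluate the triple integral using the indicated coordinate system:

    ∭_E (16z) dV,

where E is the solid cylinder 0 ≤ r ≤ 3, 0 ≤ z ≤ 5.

In cylindrical coordinates, x = r cos(θ), y = r sin(θ), z = z, and dV = r dr dθ dz.

The integrand becomes 16z, so

    ∭_E (16z) dV = ∫_{0}^{2π} ∫_{0}^{3} ∫_{0}^{5} (16z) · r dz dr dθ.

Inner (z): 200r.
Middle (r from 0 to 3): 900.
Outer (θ): 1800π.

Therefore the triple integral equals 1800π.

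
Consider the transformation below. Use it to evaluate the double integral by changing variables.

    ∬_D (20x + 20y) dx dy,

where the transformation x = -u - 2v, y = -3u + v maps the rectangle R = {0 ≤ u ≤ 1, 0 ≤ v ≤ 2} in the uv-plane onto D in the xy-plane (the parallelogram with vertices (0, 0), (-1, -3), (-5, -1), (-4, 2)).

Compute the Jacobian determinant of (x, y) with respect to (u, v):

    ∂(x,y)/∂(u,v) = | -1  -2 | = (-1)(1) - (-2)(-3) = -7.
                   | -3  1 |

Its absolute value is |J| = 7 (the area scaling factor).

Substituting x = -u - 2v, y = -3u + v into the integrand,

    20x + 20y → -80u - 20v,

so the integral becomes

    ∬_R (-80u - 20v) · |J| du dv = ∫_0^1 ∫_0^2 (-560u - 140v) dv du.

Inner (v): -1120u - 280.
Outer (u): -840.

Therefore ∬_D (20x + 20y) dx dy = -840.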